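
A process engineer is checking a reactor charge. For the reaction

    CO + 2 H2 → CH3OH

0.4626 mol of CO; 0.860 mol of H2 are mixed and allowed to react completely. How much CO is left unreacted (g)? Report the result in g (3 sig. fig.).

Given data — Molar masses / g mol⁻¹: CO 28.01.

0.913 g

n(CO) = 0.4626 mol
n(H2) = 0.8600 mol
n/ν for CO = 0.4626/1 = 0.4626
n/ν for H2 = 0.8600/2 = 0.4300
Smallest n/ν is H2 → limiting reagent.
CO consumed = (1/2) × 0.8600 = 0.4300 mol
CO remaining = 0.4626 − 0.4300 = 0.03260 mol
mass = 0.03260 × 28.01 = 0.9131 g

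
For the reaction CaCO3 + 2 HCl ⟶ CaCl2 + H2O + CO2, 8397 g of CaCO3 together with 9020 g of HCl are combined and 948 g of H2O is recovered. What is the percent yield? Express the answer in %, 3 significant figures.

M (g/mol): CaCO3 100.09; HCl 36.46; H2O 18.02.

62.7 %

n(CaCO3) = 8397 / 100.09 = 83.89 mol
n(HCl) = 9020 / 36.46 = 247.4 mol
n/ν → CaCO3: 83.89, HCl: 123.7; CaCO3 is limiting.
theoretical n(H2O) = (1/1) × 83.89 = 83.89 mol → 1512 g
% yield = 948 / 1512 × 100 = 62.70 %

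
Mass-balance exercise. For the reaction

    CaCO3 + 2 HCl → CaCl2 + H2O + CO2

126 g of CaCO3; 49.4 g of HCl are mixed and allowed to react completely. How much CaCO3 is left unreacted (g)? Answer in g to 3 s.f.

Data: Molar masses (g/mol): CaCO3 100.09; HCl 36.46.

n(CaCO3) = 126.0 / 100.09 = 1.259 mol
n(HCl) = 49.40 / 36.46 = 1.355 mol
n/ν → CaCO3: 1.259, HCl: 0.6775; HCl is limiting.
CaCO3 consumed = (1/2) × 1.355 = 0.6775 mol
CaCO3 remaining = 1.259 − 0.6775 = 0.5815 mol
mass = 0.5815 × 100.09 = 58.20 g

58.2 g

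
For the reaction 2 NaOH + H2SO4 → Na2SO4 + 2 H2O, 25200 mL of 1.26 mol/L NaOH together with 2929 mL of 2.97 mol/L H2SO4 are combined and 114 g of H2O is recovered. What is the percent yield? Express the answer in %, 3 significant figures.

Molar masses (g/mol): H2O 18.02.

36.4 %

n(NaOH) = 1.26 × 25200/1000 = 31.75 mol
n(H2SO4) = 2.97 × 2929/1000 = 8.699 mol
n/ν for NaOH = 31.75/2 = 15.88
n/ν for H2SO4 = 8.699/1 = 8.699
Smallest n/ν is H2SO4 → limiting reagent.
theoretical n(H2O) = (2/1) × 8.699 = 17.40 mol → 313.5 g
% yield = 114 / 313.5 × 100 = 36.36 %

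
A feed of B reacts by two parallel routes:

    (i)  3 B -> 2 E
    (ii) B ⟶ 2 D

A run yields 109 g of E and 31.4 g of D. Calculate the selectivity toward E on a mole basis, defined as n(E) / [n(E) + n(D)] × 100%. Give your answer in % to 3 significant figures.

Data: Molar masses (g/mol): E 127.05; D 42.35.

53.6 %

n(E) = 109 / 127.05 = 0.8579 mol
n(D) = 31.4 / 42.35 = 0.7414 mol
selectivity = 0.8579/(0.8579+0.7414) × 100 = 53.64 %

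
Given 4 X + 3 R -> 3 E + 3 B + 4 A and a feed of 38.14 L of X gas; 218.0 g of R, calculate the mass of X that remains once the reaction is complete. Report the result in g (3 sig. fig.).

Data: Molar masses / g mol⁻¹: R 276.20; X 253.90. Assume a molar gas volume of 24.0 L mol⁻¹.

136 g

n(X) = 38.14 / 24.0 = 1.589 mol
n(R) = 218.0 / 276.20 = 0.7893 mol
n/ν for X = 1.589/4 = 0.3973
n/ν for R = 0.7893/3 = 0.2631
Smallest n/ν is R → limiting reagent.
X consumed = (4/3) × 0.7893 = 1.052 mol
X remaining = 1.589 − 1.052 = 0.5370 mol
mass = 0.5370 × 253.90 = 136.3 g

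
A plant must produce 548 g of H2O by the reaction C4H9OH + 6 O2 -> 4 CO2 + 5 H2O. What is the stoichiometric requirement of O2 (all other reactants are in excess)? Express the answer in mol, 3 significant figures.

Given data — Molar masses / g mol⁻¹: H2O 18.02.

36.5 mol

n(H2O) = 548 / 18.02 = 30.41 mol
n(O2) = (6/5) × 30.41 = 36.49 mol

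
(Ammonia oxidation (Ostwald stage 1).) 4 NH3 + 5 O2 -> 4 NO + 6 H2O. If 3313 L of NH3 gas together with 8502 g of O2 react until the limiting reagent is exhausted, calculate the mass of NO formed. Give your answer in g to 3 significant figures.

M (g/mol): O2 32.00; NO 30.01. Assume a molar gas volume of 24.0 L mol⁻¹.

n(NH3) = 3313 / 24.0 = 138.0 mol
n(O2) = 8502 / 32.00 = 265.7 mol
n/ν for NH3 = 138.0/4 = 34.50
n/ν for O2 = 265.7/5 = 53.14
Smallest n/ν is NH3 → limiting reagent.
n(NO) = (4/4) × 138.0 = 138.0 mol
mass = 138.0 × 30.01 = 4141 g

4140 g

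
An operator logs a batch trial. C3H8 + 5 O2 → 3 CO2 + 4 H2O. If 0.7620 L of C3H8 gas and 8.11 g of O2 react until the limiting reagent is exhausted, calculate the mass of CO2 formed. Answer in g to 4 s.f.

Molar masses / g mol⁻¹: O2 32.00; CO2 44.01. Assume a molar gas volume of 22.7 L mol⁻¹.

n(C3H8) = 0.7620 / 22.7 = 0.03357 mol
n(O2) = 8.110 / 32.00 = 0.2534 mol
n/ν for C3H8 = 0.03357/1 = 0.03357
n/ν for O2 = 0.2534/5 = 0.05068
Smallest n/ν is C3H8 → limiting reagent.
n(CO2) = (3/1) × 0.03357 = 0.1007 mol
mass = 0.1007 × 44.01 = 4.432 g

4.432 g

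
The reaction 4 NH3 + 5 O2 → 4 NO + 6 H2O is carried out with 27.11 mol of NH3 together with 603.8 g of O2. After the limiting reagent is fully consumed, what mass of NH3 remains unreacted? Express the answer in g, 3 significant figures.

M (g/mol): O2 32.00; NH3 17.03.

n(NH3) = 27.11 mol
n(O2) = 603.8 / 32.00 = 18.87 mol
n/ν → NH3: 6.778, O2: 3.774; O2 is limiting.
NH3 consumed = (4/5) × 18.87 = 15.10 mol
NH3 remaining = 27.11 − 15.10 = 12.01 mol
mass = 12.01 × 17.03 = 204.5 g

205 g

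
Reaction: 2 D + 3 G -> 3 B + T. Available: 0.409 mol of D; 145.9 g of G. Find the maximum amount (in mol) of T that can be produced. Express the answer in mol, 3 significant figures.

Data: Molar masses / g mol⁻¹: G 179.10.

0.205 mol

n(D) = 0.4090 mol
n(G) = 145.9 / 179.10 = 0.8146 mol
n/ν → D: 0.2045, G: 0.2715; D is limiting.
n(T) = (1/2) × 0.4090 = 0.2045 mol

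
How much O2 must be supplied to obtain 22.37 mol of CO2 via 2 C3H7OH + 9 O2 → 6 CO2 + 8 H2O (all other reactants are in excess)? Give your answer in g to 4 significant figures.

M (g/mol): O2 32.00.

n(CO2) = 22.37 mol
n(O2) = (9/6) × 22.37 = 33.56 mol
mass = 33.56 × 32.00 = 1074 g

1074 g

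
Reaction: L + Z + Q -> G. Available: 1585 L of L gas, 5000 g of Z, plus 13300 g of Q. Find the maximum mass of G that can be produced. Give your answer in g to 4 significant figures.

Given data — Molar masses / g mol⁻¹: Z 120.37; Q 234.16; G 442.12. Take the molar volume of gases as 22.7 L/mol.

18370 g

n(L) = 1585 / 22.7 = 69.82 mol
n(Z) = 5000 / 120.37 = 41.54 mol
n(Q) = 13300 / 234.16 = 56.80 mol
n/ν for L = 69.82/1 = 69.82
n/ν for Z = 41.54/1 = 41.54
n/ν for Q = 56.80/1 = 56.80
Smallest n/ν is Z → limiting reagent.
n(G) = (1/1) × 41.54 = 41.54 mol
mass = 41.54 × 442.12 = 18370 g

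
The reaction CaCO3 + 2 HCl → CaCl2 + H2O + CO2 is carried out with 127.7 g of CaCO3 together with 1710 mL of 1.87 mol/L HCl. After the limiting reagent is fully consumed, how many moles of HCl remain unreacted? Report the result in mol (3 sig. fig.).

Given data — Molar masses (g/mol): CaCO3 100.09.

n(CaCO3) = 127.7 / 100.09 = 1.276 mol
n(HCl) = 1.87 × 1710/1000 = 3.198 mol
n/ν for CaCO3 = 1.276/1 = 1.276
n/ν for HCl = 3.198/2 = 1.599
Smallest n/ν is CaCO3 → limiting reagent.
HCl consumed = (2/1) × 1.276 = 2.552 mol
HCl remaining = 3.198 − 2.552 = 0.6460 mol

0.646 mol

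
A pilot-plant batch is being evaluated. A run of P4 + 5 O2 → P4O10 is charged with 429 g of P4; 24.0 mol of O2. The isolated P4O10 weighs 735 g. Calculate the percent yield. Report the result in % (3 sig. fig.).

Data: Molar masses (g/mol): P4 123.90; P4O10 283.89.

74.8 %

n(P4) = 429.0 / 123.90 = 3.462 mol
n(O2) = 24.00 mol
n/ν for P4 = 3.462/1 = 3.462
n/ν for O2 = 24.00/5 = 4.800
Smallest n/ν is P4 → limiting reagent.
theoretical n(P4O10) = (1/1) × 3.462 = 3.462 mol → 982.8 g
% yield = 735 / 982.8 × 100 = 74.79 %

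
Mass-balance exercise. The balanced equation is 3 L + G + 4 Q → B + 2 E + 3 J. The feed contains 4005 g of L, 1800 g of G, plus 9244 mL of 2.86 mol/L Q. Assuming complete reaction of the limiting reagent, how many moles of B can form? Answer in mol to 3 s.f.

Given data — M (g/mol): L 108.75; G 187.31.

n(L) = 4005 / 108.75 = 36.83 mol
n(G) = 1800 / 187.31 = 9.610 mol
n(Q) = 2.86 × 9244/1000 = 26.44 mol
n/ν for L = 36.83/3 = 12.28
n/ν for G = 9.610/1 = 9.610
n/ν for Q = 26.44/4 = 6.610
Smallest n/ν is Q → limiting reagent.
n(B) = (1/4) × 26.44 = 6.610 mol

6.61 mol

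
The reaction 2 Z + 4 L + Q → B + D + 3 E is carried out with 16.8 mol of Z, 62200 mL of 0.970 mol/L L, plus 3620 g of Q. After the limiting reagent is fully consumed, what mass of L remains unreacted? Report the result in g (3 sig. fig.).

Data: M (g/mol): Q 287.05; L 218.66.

n(Z) = 16.80 mol
n(L) = 0.970 × 62200/1000 = 60.33 mol
n(Q) = 3620 / 287.05 = 12.61 mol
n/ν for Z = 16.80/2 = 8.400
n/ν for L = 60.33/4 = 15.08
n/ν for Q = 12.61/1 = 12.61
Smallest n/ν is Z → limiting reagent.
L consumed = (4/2) × 16.80 = 33.60 mol
L remaining = 60.33 − 33.60 = 26.73 mol
mass = 26.73 × 218.66 = 5845 g

5850 g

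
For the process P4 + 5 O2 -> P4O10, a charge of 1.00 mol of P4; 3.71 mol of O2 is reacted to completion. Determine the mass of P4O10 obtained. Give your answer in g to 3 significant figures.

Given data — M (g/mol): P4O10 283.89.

211 g

n(P4) = 1.000 mol
n(O2) = 3.710 mol
n/ν for P4 = 1.000/1 = 1.000
n/ν for O2 = 3.710/5 = 0.7420
Smallest n/ν is O2 → limiting reagent.
n(P4O10) = (1/5) × 3.710 = 0.7420 mol
mass = 0.7420 × 283.89 = 210.6 g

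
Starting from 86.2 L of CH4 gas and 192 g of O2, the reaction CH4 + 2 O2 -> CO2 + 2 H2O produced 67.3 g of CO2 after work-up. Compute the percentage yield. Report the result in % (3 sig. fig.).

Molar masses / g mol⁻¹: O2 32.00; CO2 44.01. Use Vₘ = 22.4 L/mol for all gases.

n(CH4) = 86.20 / 22.4 = 3.848 mol
n(O2) = 192.0 / 32.00 = 6.000 mol
n/ν → CH4: 3.848, O2: 3.000; O2 is limiting.
theoretical n(CO2) = (1/2) × 6.000 = 3.000 mol → 132.0 g
% yield = 67.3 / 132.0 × 100 = 50.98 %

51.0 %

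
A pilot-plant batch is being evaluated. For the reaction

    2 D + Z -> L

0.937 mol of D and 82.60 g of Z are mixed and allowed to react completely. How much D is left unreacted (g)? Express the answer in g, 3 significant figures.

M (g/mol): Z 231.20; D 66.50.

n(D) = 0.9370 mol
n(Z) = 82.60 / 231.20 = 0.3573 mol
n/ν → D: 0.4685, Z: 0.3573; Z is limiting.
D consumed = (2/1) × 0.3573 = 0.7146 mol
D remaining = 0.9370 − 0.7146 = 0.2224 mol
mass = 0.2224 × 66.50 = 14.79 g

14.8 g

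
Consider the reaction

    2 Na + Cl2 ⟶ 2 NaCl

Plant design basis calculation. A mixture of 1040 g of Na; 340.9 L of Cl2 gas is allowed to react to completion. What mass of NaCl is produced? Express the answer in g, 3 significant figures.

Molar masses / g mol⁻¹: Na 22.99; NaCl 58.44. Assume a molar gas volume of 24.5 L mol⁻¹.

n(Na) = 1040 / 22.99 = 45.24 mol
n(Cl2) = 340.9 / 24.5 = 13.91 mol
n/ν for Na = 45.24/2 = 22.62
n/ν for Cl2 = 13.91/1 = 13.91
Smallest n/ν is Cl2 → limiting reagent.
n(NaCl) = (2/1) × 13.91 = 27.82 mol
mass = 27.82 × 58.44 = 1626 g

1630 g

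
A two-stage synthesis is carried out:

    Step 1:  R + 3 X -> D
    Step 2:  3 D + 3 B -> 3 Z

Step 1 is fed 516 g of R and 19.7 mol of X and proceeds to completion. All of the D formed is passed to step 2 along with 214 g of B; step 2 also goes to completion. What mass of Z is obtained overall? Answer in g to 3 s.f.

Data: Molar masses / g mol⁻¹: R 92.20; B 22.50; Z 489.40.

2740 g

Step 1:
n(R) = 516.0 / 92.20 = 5.597 mol
n(X) = 19.70 mol
n/ν for R = 5.597/1 = 5.597
n/ν for X = 19.70/3 = 6.567
Smallest n/ν is R → limiting reagent.
n(D) produced = (1/1) × 5.597 = 5.597 mol
Step 2:
n(D) available = 5.597 mol
n(B) = 214.0 / 22.50 = 9.511 mol
n/ν for D = 5.597/3 = 1.866
n/ν for B = 9.511/3 = 3.170
Smallest n/ν is D → limiting reagent.
n(Z) = (3/3) × 5.597 = 5.597 mol
mass = 5.597 × 489.40 = 2739 g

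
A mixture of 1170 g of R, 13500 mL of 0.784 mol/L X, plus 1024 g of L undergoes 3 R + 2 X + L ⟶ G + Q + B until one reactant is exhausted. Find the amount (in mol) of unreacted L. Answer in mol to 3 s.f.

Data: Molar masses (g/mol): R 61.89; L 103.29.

n(R) = 1170 / 61.89 = 18.90 mol
n(X) = 0.784 × 13500/1000 = 10.58 mol
n(L) = 1024 / 103.29 = 9.914 mol
n/ν for R = 18.90/3 = 6.300
n/ν for X = 10.58/2 = 5.290
n/ν for L = 9.914/1 = 9.914
Smallest n/ν is X → limiting reagent.
L consumed = (1/2) × 10.58 = 5.290 mol
L remaining = 9.914 − 5.290 = 4.624 mol

4.62 mol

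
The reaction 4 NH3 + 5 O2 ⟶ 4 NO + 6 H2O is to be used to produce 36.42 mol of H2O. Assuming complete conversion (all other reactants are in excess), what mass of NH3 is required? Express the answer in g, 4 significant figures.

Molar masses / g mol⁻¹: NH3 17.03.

n(H2O) = 36.42 mol
n(NH3) = (4/6) × 36.42 = 24.28 mol
mass = 24.28 × 17.03 = 413.5 g

413.5 g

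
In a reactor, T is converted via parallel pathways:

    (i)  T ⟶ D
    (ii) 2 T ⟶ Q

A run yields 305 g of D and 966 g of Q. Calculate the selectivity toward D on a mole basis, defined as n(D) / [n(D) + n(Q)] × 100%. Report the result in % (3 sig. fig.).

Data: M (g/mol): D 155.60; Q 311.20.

38.7 %

n(D) = 305 / 155.60 = 1.960 mol
n(Q) = 966 / 311.20 = 3.104 mol
selectivity = 1.960/(1.960+3.104) × 100 = 38.70 %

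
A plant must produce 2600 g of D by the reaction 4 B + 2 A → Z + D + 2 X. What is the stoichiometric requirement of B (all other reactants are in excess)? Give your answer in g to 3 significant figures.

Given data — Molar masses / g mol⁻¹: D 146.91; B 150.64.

n(D) = 2600 / 146.91 = 17.70 mol
n(B) = (4/1) × 17.70 = 70.80 mol
mass = 70.80 × 150.64 = 10670 g

10700 g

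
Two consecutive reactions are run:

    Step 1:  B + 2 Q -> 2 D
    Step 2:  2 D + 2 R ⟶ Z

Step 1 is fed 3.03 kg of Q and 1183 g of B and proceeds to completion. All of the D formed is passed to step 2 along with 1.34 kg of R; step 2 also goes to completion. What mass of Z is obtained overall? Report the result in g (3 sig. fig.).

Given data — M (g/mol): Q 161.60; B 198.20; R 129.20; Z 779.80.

4040 g

Step 1:
n(Q) = 3.030×1000 / 161.60 = 18.75 mol
n(B) = 1183 / 198.20 = 5.969 mol
n/ν for Q = 18.75/2 = 9.375
n/ν for B = 5.969/1 = 5.969
Smallest n/ν is B → limiting reagent.
n(D) produced = (2/1) × 5.969 = 11.94 mol
Step 2:
n(D) available = 11.94 mol
n(R) = 1.340×1000 / 129.20 = 10.37 mol
n/ν for D = 11.94/2 = 5.970
n/ν for R = 10.37/2 = 5.185
Smallest n/ν is R → limiting reagent.
n(Z) = (1/2) × 10.37 = 5.185 mol
mass = 5.185 × 779.80 = 4043 g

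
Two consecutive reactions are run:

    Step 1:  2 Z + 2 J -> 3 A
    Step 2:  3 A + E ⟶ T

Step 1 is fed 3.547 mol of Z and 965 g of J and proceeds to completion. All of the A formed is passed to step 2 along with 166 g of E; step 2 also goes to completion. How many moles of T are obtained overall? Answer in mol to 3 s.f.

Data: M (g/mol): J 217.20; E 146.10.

1.14 mol

Step 1:
n(Z) = 3.547 mol
n(J) = 965.0 / 217.20 = 4.443 mol
n/ν for Z = 3.547/2 = 1.774
n/ν for J = 4.443/2 = 2.222
Smallest n/ν is Z → limiting reagent.
n(A) produced = (3/2) × 3.547 = 5.321 mol
Step 2:
n(A) available = 5.321 mol
n(E) = 166.0 / 146.10 = 1.136 mol
n/ν for A = 5.321/3 = 1.774
n/ν for E = 1.136/1 = 1.136
Smallest n/ν is E → limiting reagent.
n(T) = (1/1) × 1.136 = 1.136 mol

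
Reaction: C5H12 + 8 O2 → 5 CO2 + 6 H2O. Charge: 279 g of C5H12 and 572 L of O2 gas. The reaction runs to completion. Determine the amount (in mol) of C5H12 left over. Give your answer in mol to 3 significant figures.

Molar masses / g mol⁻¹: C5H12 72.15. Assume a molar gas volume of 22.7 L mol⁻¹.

0.717 mol

n(C5H12) = 279.0 / 72.15 = 3.867 mol
n(O2) = 572.0 / 22.7 = 25.20 mol
n/ν for C5H12 = 3.867/1 = 3.867
n/ν for O2 = 25.20/8 = 3.150
Smallest n/ν is O2 → limiting reagent.
C5H12 consumed = (1/8) × 25.20 = 3.150 mol
C5H12 remaining = 3.867 − 3.150 = 0.7170 mol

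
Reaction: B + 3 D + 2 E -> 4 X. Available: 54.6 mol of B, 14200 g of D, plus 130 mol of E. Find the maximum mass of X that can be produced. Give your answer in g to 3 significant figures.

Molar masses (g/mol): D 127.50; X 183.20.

n(B) = 54.60 mol
n(D) = 14200 / 127.50 = 111.4 mol
n(E) = 130.0 mol
n/ν → B: 54.60, D: 37.13, E: 65.00; D is limiting.
n(X) = (4/3) × 111.4 = 148.5 mol
mass = 148.5 × 183.20 = 27210 g

27200 g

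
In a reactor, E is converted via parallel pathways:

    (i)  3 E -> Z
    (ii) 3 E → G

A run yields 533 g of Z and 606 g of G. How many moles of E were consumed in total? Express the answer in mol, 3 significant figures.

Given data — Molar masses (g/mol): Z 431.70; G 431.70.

n(Z) = 533 / 431.70 = 1.235 mol
n(G) = 606 / 431.70 = 1.404 mol
n(E) via (i) = (3/1)×1.235 = 3.705 mol
n(E) via (ii) = (3/1)×1.404 = 4.212 mol
total n(E) = 3.705 + 4.212 = 7.917 mol

7.92 mol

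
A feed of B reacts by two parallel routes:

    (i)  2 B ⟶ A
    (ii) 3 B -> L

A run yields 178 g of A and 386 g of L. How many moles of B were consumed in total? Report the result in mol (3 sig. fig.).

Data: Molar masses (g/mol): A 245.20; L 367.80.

n(A) = 178 / 245.20 = 0.7259 mol
n(L) = 386 / 367.80 = 1.049 mol
n(B) via (i) = (2/1)×0.7259 = 1.452 mol
n(B) via (ii) = (3/1)×1.049 = 3.147 mol
total n(B) = 1.452 + 3.147 = 4.599 mol

4.60 mol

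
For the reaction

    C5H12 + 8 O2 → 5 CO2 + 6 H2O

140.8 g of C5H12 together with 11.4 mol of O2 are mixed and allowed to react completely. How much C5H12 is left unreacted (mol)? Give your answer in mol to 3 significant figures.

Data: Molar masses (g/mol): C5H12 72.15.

0.526 mol

n(C5H12) = 140.8 / 72.15 = 1.951 mol
n(O2) = 11.40 mol
n/ν for C5H12 = 1.951/1 = 1.951
n/ν for O2 = 11.40/8 = 1.425
Smallest n/ν is O2 → limiting reagent.
C5H12 consumed = (1/8) × 11.40 = 1.425 mol
C5H12 remaining = 1.951 − 1.425 = 0.5260 mol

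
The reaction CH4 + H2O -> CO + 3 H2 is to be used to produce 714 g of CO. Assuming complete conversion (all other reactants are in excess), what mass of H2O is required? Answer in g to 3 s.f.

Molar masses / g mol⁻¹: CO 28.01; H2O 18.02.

n(CO) = 714 / 28.01 = 25.49 mol
n(H2O) = (1/1) × 25.49 = 25.49 mol
mass = 25.49 × 18.02 = 459.3 g

459 g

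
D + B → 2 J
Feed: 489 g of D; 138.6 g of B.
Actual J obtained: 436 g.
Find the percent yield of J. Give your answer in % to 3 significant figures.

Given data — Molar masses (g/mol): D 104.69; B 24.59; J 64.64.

72.2 %

n(D) = 489.0 / 104.69 = 4.671 mol
n(B) = 138.6 / 24.59 = 5.636 mol
n/ν for D = 4.671/1 = 4.671
n/ν for B = 5.636/1 = 5.636
Smallest n/ν is D → limiting reagent.
theoretical n(J) = (2/1) × 4.671 = 9.342 mol → 603.9 g
% yield = 436 / 603.9 × 100 = 72.20 %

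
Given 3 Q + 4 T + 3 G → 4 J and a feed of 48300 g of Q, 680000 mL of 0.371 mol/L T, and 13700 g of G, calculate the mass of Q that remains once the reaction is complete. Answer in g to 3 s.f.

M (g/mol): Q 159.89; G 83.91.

n(Q) = 48300 / 159.89 = 302.1 mol
n(T) = 0.371 × 680000/1000 = 252.3 mol
n(G) = 13700 / 83.91 = 163.3 mol
n/ν for Q = 302.1/3 = 100.7
n/ν for T = 252.3/4 = 63.08
n/ν for G = 163.3/3 = 54.43
Smallest n/ν is G → limiting reagent.
Q consumed = (3/3) × 163.3 = 163.3 mol
Q remaining = 302.1 − 163.3 = 138.8 mol
mass = 138.8 × 159.89 = 22190 g

22200 g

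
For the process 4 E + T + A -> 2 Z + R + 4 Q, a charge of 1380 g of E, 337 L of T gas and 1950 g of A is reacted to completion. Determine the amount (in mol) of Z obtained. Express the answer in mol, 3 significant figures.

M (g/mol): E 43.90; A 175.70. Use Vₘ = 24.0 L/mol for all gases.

n(E) = 1380 / 43.90 = 31.44 mol
n(T) = 337.0 / 24.0 = 14.04 mol
n(A) = 1950 / 175.70 = 11.10 mol
n/ν for E = 31.44/4 = 7.860
n/ν for T = 14.04/1 = 14.04
n/ν for A = 11.10/1 = 11.10
Smallest n/ν is E → limiting reagent.
n(Z) = (2/4) × 31.44 = 15.72 mol

15.7 mol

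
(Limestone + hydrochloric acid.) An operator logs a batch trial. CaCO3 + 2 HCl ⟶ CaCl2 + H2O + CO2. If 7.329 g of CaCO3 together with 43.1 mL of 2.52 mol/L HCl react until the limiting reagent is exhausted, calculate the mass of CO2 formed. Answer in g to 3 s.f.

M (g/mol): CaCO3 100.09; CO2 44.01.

n(CaCO3) = 7.329 / 100.09 = 0.07322 mol
n(HCl) = 2.52 × 43.10/1000 = 0.1086 mol
n/ν for CaCO3 = 0.07322/1 = 0.07322
n/ν for HCl = 0.1086/2 = 0.05430
Smallest n/ν is HCl → limiting reagent.
n(CO2) = (1/2) × 0.1086 = 0.05430 mol
mass = 0.05430 × 44.01 = 2.390 g

2.39 g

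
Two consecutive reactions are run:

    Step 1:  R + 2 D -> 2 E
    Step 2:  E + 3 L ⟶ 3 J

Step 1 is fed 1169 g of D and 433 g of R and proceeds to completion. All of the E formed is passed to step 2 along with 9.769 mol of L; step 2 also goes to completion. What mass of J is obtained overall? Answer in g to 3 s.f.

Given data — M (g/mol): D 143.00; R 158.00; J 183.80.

1800 g

Step 1:
n(D) = 1169 / 143.00 = 8.175 mol
n(R) = 433.0 / 158.00 = 2.741 mol
n/ν for D = 8.175/2 = 4.088
n/ν for R = 2.741/1 = 2.741
Smallest n/ν is R → limiting reagent.
n(E) produced = (2/1) × 2.741 = 5.482 mol
Step 2:
n(E) available = 5.482 mol
n(L) = 9.769 mol
n/ν for E = 5.482/1 = 5.482
n/ν for L = 9.769/3 = 3.256
Smallest n/ν is L → limiting reagent.
n(J) = (3/3) × 9.769 = 9.769 mol
mass = 9.769 × 183.80 = 1796 g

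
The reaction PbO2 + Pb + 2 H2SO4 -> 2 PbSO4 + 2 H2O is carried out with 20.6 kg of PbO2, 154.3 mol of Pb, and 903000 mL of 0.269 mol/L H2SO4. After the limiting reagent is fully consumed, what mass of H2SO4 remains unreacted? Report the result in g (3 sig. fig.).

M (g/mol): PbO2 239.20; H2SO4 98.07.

n(PbO2) = 20.60×1000 / 239.20 = 86.12 mol
n(Pb) = 154.3 mol
n(H2SO4) = 0.269 × 903000/1000 = 242.9 mol
n/ν for PbO2 = 86.12/1 = 86.12
n/ν for Pb = 154.3/1 = 154.3
n/ν for H2SO4 = 242.9/2 = 121.5
Smallest n/ν is PbO2 → limiting reagent.
H2SO4 consumed = (2/1) × 86.12 = 172.2 mol
H2SO4 remaining = 242.9 − 172.2 = 70.70 mol
mass = 70.70 × 98.07 = 6934 g

6930 g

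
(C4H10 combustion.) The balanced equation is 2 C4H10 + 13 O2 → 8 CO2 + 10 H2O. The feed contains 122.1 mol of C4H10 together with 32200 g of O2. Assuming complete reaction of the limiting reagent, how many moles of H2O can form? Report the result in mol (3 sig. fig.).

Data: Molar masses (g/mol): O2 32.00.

611 mol

n(C4H10) = 122.1 mol
n(O2) = 32200 / 32.00 = 1006 mol
n/ν for C4H10 = 122.1/2 = 61.05
n/ν for O2 = 1006/13 = 77.38
Smallest n/ν is C4H10 → limiting reagent.
n(H2O) = (10/2) × 122.1 = 610.5 mol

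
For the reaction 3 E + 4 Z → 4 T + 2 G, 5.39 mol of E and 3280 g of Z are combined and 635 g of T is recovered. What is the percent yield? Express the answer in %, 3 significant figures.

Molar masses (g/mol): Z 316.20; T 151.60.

n(E) = 5.390 mol
n(Z) = 3280 / 316.20 = 10.37 mol
n/ν → E: 1.797, Z: 2.593; E is limiting.
theoretical n(T) = (4/3) × 5.390 = 7.187 mol → 1090 g
% yield = 635 / 1090 × 100 = 58.26 %

58.3 %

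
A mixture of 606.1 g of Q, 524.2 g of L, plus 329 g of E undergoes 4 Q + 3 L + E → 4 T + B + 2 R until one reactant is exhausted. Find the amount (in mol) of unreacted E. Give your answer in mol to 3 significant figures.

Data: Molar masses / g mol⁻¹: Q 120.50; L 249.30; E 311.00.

n(Q) = 606.1 / 120.50 = 5.030 mol
n(L) = 524.2 / 249.30 = 2.103 mol
n(E) = 329.0 / 311.00 = 1.058 mol
n/ν → Q: 1.258, L: 0.7010, E: 1.058; L is limiting.
E consumed = (1/3) × 2.103 = 0.7010 mol
E remaining = 1.058 − 0.7010 = 0.3570 mol

0.357 mol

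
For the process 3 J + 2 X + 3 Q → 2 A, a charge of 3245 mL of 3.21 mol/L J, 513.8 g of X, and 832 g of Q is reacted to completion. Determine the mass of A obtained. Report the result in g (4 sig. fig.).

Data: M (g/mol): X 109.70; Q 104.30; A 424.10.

1986 g

n(J) = 3.21 × 3245/1000 = 10.42 mol
n(X) = 513.8 / 109.70 = 4.684 mol
n(Q) = 832.0 / 104.30 = 7.977 mol
n/ν for J = 10.42/3 = 3.473
n/ν for X = 4.684/2 = 2.342
n/ν for Q = 7.977/3 = 2.659
Smallest n/ν is X → limiting reagent.
n(A) = (2/2) × 4.684 = 4.684 mol
mass = 4.684 × 424.10 = 1986 g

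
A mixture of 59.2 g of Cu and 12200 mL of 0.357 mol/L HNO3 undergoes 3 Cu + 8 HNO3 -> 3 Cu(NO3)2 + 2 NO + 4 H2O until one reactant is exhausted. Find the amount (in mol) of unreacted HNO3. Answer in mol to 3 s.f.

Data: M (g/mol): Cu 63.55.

n(Cu) = 59.20 / 63.55 = 0.9315 mol
n(HNO3) = 0.357 × 12200/1000 = 4.355 mol
n/ν for Cu = 0.9315/3 = 0.3105
n/ν for HNO3 = 4.355/8 = 0.5444
Smallest n/ν is Cu → limiting reagent.
HNO3 consumed = (8/3) × 0.9315 = 2.484 mol
HNO3 remaining = 4.355 − 2.484 = 1.871 mol

1.87 mol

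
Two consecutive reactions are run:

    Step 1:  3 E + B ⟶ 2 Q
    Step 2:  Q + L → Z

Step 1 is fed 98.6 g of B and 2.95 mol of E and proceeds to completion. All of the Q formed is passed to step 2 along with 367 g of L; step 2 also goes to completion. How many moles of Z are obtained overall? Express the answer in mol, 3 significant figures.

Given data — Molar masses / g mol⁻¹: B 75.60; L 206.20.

Step 1:
n(B) = 98.60 / 75.60 = 1.304 mol
n(E) = 2.950 mol
n/ν → B: 1.304, E: 0.9833; E is limiting.
n(Q) produced = (2/3) × 2.950 = 1.967 mol
Step 2:
n(Q) available = 1.967 mol
n(L) = 367.0 / 206.20 = 1.780 mol
n/ν → Q: 1.967, L: 1.780; L is limiting.
n(Z) = (1/1) × 1.780 = 1.780 mol

1.78 mol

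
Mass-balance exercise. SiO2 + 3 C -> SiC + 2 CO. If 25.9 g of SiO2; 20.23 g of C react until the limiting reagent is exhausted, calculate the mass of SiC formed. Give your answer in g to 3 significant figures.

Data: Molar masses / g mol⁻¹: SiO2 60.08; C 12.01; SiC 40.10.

17.3 g

n(SiO2) = 25.90 / 60.08 = 0.4311 mol
n(C) = 20.23 / 12.01 = 1.684 mol
n/ν for SiO2 = 0.4311/1 = 0.4311
n/ν for C = 1.684/3 = 0.5613
Smallest n/ν is SiO2 → limiting reagent.
n(SiC) = (1/1) × 0.4311 = 0.4311 mol
mass = 0.4311 × 40.10 = 17.29 g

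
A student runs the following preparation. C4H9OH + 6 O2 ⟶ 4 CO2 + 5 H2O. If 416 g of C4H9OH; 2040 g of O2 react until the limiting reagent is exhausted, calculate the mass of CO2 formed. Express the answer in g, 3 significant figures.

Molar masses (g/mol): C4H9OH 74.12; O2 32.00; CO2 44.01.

988 g

n(C4H9OH) = 416.0 / 74.12 = 5.613 mol
n(O2) = 2040 / 32.00 = 63.75 mol
n/ν for C4H9OH = 5.613/1 = 5.613
n/ν for O2 = 63.75/6 = 10.63
Smallest n/ν is C4H9OH → limiting reagent.
n(CO2) = (4/1) × 5.613 = 22.45 mol
mass = 22.45 × 44.01 = 988.0 g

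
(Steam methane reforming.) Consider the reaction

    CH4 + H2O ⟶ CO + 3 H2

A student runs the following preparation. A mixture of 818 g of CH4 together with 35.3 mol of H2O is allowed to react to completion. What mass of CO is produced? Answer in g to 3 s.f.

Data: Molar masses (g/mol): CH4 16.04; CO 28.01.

n(CH4) = 818.0 / 16.04 = 51.00 mol
n(H2O) = 35.30 mol
n/ν for CH4 = 51.00/1 = 51.00
n/ν for H2O = 35.30/1 = 35.30
Smallest n/ν is H2O → limiting reagent.
n(CO) = (1/1) × 35.30 = 35.30 mol
mass = 35.30 × 28.01 = 988.8 g

989 g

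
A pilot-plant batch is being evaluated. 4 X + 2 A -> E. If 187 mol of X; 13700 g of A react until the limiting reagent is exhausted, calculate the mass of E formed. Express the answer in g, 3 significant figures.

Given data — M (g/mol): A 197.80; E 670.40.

n(X) = 187.0 mol
n(A) = 13700 / 197.80 = 69.26 mol
n/ν for X = 187.0/4 = 46.75
n/ν for A = 69.26/2 = 34.63
Smallest n/ν is A → limiting reagent.
n(E) = (1/2) × 69.26 = 34.63 mol
mass = 34.63 × 670.40 = 23220 g

23200 g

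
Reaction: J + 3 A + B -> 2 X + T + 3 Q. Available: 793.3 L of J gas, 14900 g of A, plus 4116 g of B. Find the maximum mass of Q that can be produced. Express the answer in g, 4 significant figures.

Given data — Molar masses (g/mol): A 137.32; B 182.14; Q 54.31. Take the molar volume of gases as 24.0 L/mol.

3682 g

n(J) = 793.3 / 24.0 = 33.05 mol
n(A) = 14900 / 137.32 = 108.5 mol
n(B) = 4116 / 182.14 = 22.60 mol
n/ν for J = 33.05/1 = 33.05
n/ν for A = 108.5/3 = 36.17
n/ν for B = 22.60/1 = 22.60
Smallest n/ν is B → limiting reagent.
n(Q) = (3/1) × 22.60 = 67.80 mol
mass = 67.80 × 54.31 = 3682 g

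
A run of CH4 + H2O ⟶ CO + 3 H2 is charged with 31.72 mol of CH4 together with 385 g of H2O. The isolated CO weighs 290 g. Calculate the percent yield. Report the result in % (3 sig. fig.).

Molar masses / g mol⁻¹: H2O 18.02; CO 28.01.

n(CH4) = 31.72 mol
n(H2O) = 385.0 / 18.02 = 21.37 mol
n/ν for CH4 = 31.72/1 = 31.72
n/ν for H2O = 21.37/1 = 21.37
Smallest n/ν is H2O → limiting reagent.
theoretical n(CO) = (1/1) × 21.37 = 21.37 mol → 598.6 g
% yield = 290 / 598.6 × 100 = 48.45 %

48.5 %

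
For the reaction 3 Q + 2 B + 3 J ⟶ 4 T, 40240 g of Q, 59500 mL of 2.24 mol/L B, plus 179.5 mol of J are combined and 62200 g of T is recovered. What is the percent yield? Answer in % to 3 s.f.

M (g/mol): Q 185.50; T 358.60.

n(Q) = 40240 / 185.50 = 216.9 mol
n(B) = 2.24 × 59500/1000 = 133.3 mol
n(J) = 179.5 mol
n/ν for Q = 216.9/3 = 72.30
n/ν for B = 133.3/2 = 66.65
n/ν for J = 179.5/3 = 59.83
Smallest n/ν is J → limiting reagent.
theoretical n(T) = (4/3) × 179.5 = 239.3 mol → 85810 g
% yield = 62200 / 85810 × 100 = 72.49 %

72.5 %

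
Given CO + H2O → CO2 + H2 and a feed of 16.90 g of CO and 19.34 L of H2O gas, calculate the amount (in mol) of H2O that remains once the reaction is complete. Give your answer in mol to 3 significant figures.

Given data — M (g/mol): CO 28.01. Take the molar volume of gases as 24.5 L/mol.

0.186 mol

n(CO) = 16.90 / 28.01 = 0.6034 mol
n(H2O) = 19.34 / 24.5 = 0.7894 mol
n/ν for CO = 0.6034/1 = 0.6034
n/ν for H2O = 0.7894/1 = 0.7894
Smallest n/ν is CO → limiting reagent.
H2O consumed = (1/1) × 0.6034 = 0.6034 mol
H2O remaining = 0.7894 − 0.6034 = 0.1860 mol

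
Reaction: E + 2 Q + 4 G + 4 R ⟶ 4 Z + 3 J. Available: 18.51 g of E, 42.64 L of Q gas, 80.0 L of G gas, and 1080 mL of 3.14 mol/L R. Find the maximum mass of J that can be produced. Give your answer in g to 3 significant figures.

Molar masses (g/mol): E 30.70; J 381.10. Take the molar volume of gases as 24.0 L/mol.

n(E) = 18.51 / 30.70 = 0.6029 mol
n(Q) = 42.64 / 24.0 = 1.777 mol
n(G) = 80.00 / 24.0 = 3.333 mol
n(R) = 3.14 × 1080/1000 = 3.391 mol
n/ν → E: 0.6029, Q: 0.8885, G: 0.8333, R: 0.8478; E is limiting.
n(J) = (3/1) × 0.6029 = 1.809 mol
mass = 1.809 × 381.10 = 689.4 g

689 g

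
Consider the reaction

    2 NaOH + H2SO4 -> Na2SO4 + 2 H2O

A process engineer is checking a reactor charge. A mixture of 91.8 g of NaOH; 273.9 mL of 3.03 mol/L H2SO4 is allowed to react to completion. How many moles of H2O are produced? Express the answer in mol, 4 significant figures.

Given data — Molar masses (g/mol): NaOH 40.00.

1.660 mol

n(NaOH) = 91.80 / 40.00 = 2.295 mol
n(H2SO4) = 3.03 × 273.9/1000 = 0.8299 mol
n/ν for NaOH = 2.295/2 = 1.148
n/ν for H2SO4 = 0.8299/1 = 0.8299
Smallest n/ν is H2SO4 → limiting reagent.
n(H2O) = (2/1) × 0.8299 = 1.660 mol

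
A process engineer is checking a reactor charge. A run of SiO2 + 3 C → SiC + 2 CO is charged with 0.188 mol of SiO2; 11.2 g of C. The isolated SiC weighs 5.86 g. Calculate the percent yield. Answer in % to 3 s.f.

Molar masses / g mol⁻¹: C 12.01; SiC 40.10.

n(SiO2) = 0.1880 mol
n(C) = 11.20 / 12.01 = 0.9326 mol
n/ν → SiO2: 0.1880, C: 0.3109; SiO2 is limiting.
theoretical n(SiC) = (1/1) × 0.1880 = 0.1880 mol → 7.539 g
% yield = 5.86 / 7.539 × 100 = 77.73 %

77.7 %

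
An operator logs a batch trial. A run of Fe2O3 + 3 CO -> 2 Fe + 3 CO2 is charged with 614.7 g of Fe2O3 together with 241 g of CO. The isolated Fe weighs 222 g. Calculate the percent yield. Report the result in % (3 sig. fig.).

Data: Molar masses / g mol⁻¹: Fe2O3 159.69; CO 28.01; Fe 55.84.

n(Fe2O3) = 614.7 / 159.69 = 3.849 mol
n(CO) = 241.0 / 28.01 = 8.604 mol
n/ν for Fe2O3 = 3.849/1 = 3.849
n/ν for CO = 8.604/3 = 2.868
Smallest n/ν is CO → limiting reagent.
theoretical n(Fe) = (2/3) × 8.604 = 5.736 mol → 320.3 g
% yield = 222 / 320.3 × 100 = 69.31 %

69.3 %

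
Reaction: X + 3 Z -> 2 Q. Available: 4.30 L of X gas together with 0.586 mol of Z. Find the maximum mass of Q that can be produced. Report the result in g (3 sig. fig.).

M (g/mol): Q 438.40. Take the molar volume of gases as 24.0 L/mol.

n(X) = 4.300 / 24.0 = 0.1792 mol
n(Z) = 0.5860 mol
n/ν → X: 0.1792, Z: 0.1953; X is limiting.
n(Q) = (2/1) × 0.1792 = 0.3584 mol
mass = 0.3584 × 438.40 = 157.1 g

157 g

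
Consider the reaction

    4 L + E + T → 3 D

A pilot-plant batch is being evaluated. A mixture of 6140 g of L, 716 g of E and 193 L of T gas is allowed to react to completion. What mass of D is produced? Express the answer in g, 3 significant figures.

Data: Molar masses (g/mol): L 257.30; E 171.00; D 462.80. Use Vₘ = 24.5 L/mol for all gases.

5810 g

n(L) = 6140 / 257.30 = 23.86 mol
n(E) = 716.0 / 171.00 = 4.187 mol
n(T) = 193.0 / 24.5 = 7.878 mol
n/ν → L: 5.965, E: 4.187, T: 7.878; E is limiting.
n(D) = (3/1) × 4.187 = 12.56 mol
mass = 12.56 × 462.80 = 5813 g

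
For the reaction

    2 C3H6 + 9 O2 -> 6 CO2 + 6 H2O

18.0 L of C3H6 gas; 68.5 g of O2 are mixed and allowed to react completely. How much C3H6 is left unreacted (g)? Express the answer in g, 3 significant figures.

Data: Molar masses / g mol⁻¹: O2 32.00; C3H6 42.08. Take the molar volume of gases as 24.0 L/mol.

n(C3H6) = 18.00 / 24.0 = 0.7500 mol
n(O2) = 68.50 / 32.00 = 2.141 mol
n/ν → C3H6: 0.3750, O2: 0.2379; O2 is limiting.
C3H6 consumed = (2/9) × 2.141 = 0.4758 mol
C3H6 remaining = 0.7500 − 0.4758 = 0.2742 mol
mass = 0.2742 × 42.08 = 11.54 g

11.5 g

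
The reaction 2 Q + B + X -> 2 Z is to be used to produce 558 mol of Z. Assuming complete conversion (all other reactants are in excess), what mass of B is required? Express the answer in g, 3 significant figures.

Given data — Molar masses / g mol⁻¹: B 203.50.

n(Z) = 558.0 mol
n(B) = (1/2) × 558.0 = 279.0 mol
mass = 279.0 × 203.50 = 56780 g

56800 g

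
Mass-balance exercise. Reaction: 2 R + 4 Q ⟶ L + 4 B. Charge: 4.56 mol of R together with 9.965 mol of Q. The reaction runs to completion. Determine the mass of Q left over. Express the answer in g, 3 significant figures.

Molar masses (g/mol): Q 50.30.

42.5 g

n(R) = 4.560 mol
n(Q) = 9.965 mol
n/ν → R: 2.280, Q: 2.491; R is limiting.
Q consumed = (4/2) × 4.560 = 9.120 mol
Q remaining = 9.965 − 9.120 = 0.8450 mol
mass = 0.8450 × 50.30 = 42.50 g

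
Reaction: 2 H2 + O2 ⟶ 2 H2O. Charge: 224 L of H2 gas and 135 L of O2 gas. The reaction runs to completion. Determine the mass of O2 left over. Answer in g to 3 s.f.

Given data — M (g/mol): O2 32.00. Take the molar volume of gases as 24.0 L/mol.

30.7 g

n(H2) = 224.0 / 24.0 = 9.333 mol
n(O2) = 135.0 / 24.0 = 5.625 mol
n/ν for H2 = 9.333/2 = 4.667
n/ν for O2 = 5.625/1 = 5.625
Smallest n/ν is H2 → limiting reagent.
O2 consumed = (1/2) × 9.333 = 4.667 mol
O2 remaining = 5.625 − 4.667 = 0.9580 mol
mass = 0.9580 × 32.00 = 30.66 g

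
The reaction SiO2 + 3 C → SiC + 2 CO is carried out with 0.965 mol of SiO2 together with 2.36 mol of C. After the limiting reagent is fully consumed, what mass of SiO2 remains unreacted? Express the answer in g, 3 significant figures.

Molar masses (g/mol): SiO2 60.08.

10.7 g

n(SiO2) = 0.9650 mol
n(C) = 2.360 mol
n/ν → SiO2: 0.9650, C: 0.7867; C is limiting.
SiO2 consumed = (1/3) × 2.360 = 0.7867 mol
SiO2 remaining = 0.9650 − 0.7867 = 0.1783 mol
mass = 0.1783 × 60.08 = 10.71 g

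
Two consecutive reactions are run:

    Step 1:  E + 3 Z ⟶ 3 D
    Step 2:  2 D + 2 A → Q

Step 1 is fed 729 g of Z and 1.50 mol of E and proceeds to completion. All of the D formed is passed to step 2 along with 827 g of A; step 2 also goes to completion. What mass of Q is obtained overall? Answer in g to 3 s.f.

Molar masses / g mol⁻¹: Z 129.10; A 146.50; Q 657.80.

Step 1:
n(Z) = 729.0 / 129.10 = 5.647 mol
n(E) = 1.500 mol
n/ν for Z = 5.647/3 = 1.882
n/ν for E = 1.500/1 = 1.500
Smallest n/ν is E → limiting reagent.
n(D) produced = (3/1) × 1.500 = 4.500 mol
Step 2:
n(D) available = 4.500 mol
n(A) = 827.0 / 146.50 = 5.645 mol
n/ν for D = 4.500/2 = 2.250
n/ν for A = 5.645/2 = 2.823
Smallest n/ν is D → limiting reagent.
n(Q) = (1/2) × 4.500 = 2.250 mol
mass = 2.250 × 657.80 = 1480 g

1480 g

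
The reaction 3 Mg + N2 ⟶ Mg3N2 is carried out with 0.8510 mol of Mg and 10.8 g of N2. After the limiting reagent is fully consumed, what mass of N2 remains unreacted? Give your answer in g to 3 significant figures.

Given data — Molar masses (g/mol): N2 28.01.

2.85 g

n(Mg) = 0.8510 mol
n(N2) = 10.80 / 28.01 = 0.3856 mol
n/ν for Mg = 0.8510/3 = 0.2837
n/ν for N2 = 0.3856/1 = 0.3856
Smallest n/ν is Mg → limiting reagent.
N2 consumed = (1/3) × 0.8510 = 0.2837 mol
N2 remaining = 0.3856 − 0.2837 = 0.1019 mol
mass = 0.1019 × 28.01 = 2.854 g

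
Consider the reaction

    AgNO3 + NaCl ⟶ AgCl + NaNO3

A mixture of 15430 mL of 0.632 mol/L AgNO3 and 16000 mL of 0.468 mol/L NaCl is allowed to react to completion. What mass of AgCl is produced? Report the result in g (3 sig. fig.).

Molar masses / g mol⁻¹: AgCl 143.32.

n(AgNO3) = 0.632 × 15430/1000 = 9.752 mol
n(NaCl) = 0.468 × 16000/1000 = 7.488 mol
n/ν → AgNO3: 9.752, NaCl: 7.488; NaCl is limiting.
n(AgCl) = (1/1) × 7.488 = 7.488 mol
mass = 7.488 × 143.32 = 1073 g

1070 g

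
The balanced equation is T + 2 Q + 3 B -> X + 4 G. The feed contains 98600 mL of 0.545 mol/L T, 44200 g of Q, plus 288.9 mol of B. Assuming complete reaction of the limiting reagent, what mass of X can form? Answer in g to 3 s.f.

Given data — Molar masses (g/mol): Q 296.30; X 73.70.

3960 g

n(T) = 0.545 × 98600/1000 = 53.74 mol
n(Q) = 44200 / 296.30 = 149.2 mol
n(B) = 288.9 mol
n/ν for T = 53.74/1 = 53.74
n/ν for Q = 149.2/2 = 74.60
n/ν for B = 288.9/3 = 96.30
Smallest n/ν is T → limiting reagent.
n(X) = (1/1) × 53.74 = 53.74 mol
mass = 53.74 × 73.70 = 3961 g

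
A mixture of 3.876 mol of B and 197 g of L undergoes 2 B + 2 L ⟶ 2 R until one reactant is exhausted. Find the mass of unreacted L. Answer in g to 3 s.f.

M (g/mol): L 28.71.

85.7 g

n(B) = 3.876 mol
n(L) = 197.0 / 28.71 = 6.862 mol
n/ν → B: 1.938, L: 3.431; B is limiting.
L consumed = (2/2) × 3.876 = 3.876 mol
L remaining = 6.862 − 3.876 = 2.986 mol
mass = 2.986 × 28.71 = 85.73 g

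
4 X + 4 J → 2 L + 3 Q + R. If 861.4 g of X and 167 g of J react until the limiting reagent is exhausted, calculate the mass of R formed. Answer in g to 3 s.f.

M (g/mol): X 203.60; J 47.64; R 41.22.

n(X) = 861.4 / 203.60 = 4.231 mol
n(J) = 167.0 / 47.64 = 3.505 mol
n/ν → X: 1.058, J: 0.8763; J is limiting.
n(R) = (1/4) × 3.505 = 0.8763 mol
mass = 0.8763 × 41.22 = 36.12 g

36.1 g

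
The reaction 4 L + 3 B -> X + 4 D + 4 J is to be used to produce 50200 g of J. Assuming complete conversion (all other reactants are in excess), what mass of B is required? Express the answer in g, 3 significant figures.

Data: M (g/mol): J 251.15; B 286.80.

n(J) = 50200 / 251.15 = 199.9 mol
n(B) = (3/4) × 199.9 = 149.9 mol
mass = 149.9 × 286.80 = 42990 g

43000 g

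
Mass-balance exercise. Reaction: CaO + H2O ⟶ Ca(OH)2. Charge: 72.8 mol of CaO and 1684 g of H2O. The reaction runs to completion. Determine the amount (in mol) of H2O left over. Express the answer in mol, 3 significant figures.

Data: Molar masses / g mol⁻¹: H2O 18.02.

n(CaO) = 72.80 mol
n(H2O) = 1684 / 18.02 = 93.45 mol
n/ν for CaO = 72.80/1 = 72.80
n/ν for H2O = 93.45/1 = 93.45
Smallest n/ν is CaO → limiting reagent.
H2O consumed = (1/1) × 72.80 = 72.80 mol
H2O remaining = 93.45 − 72.80 = 20.65 mol

20.7 mol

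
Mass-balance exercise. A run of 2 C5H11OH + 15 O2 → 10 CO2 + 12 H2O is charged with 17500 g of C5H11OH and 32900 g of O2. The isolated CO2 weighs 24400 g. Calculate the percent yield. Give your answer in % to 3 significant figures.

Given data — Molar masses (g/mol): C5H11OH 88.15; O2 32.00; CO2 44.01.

n(C5H11OH) = 17500 / 88.15 = 198.5 mol
n(O2) = 32900 / 32.00 = 1028 mol
n/ν → C5H11OH: 99.25, O2: 68.53; O2 is limiting.
theoretical n(CO2) = (10/15) × 1028 = 685.3 mol → 30160 g
% yield = 24400 / 30160 × 100 = 80.90 %

80.9 %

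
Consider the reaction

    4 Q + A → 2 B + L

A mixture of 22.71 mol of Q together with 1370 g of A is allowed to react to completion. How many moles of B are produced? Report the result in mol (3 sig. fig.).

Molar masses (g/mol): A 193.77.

11.4 mol

n(Q) = 22.71 mol
n(A) = 1370 / 193.77 = 7.070 mol
n/ν for Q = 22.71/4 = 5.678
n/ν for A = 7.070/1 = 7.070
Smallest n/ν is Q → limiting reagent.
n(B) = (2/4) × 22.71 = 11.36 mol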